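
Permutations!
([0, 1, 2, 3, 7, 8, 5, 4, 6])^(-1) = (4 7)(5 6 8)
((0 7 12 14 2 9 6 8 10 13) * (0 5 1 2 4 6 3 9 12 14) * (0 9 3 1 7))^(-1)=(1 9 12 2)(4 14 7 5 13 10 8 6)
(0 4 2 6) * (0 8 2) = (0 4)(2 6 8) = [4, 1, 6, 3, 0, 5, 8, 7, 2]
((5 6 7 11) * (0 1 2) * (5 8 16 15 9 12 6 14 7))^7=(0 1 2)(5 9 8 14 12 16 7 6 15 11)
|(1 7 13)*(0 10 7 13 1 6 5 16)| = |(0 10 7 1 13 6 5 16)| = 8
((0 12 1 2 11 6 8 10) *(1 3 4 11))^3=((0 12 3 4 11 6 8 10)(1 2))^3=(0 4 8 12 11 10 3 6)(1 2)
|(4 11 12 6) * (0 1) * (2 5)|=|(0 1)(2 5)(4 11 12 6)|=4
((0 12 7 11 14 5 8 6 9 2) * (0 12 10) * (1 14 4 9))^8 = (1 8 14 6 5)(2 7 4)(9 12 11)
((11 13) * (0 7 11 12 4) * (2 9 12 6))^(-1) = (0 4 12 9 2 6 13 11 7)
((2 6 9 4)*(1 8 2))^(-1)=(1 4 9 6 2 8)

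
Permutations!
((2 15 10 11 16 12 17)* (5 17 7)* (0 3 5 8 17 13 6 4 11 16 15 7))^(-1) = ((0 3 5 13 6 4 11 15 10 16 12)(2 7 8 17))^(-1) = (0 12 16 10 15 11 4 6 13 5 3)(2 17 8 7)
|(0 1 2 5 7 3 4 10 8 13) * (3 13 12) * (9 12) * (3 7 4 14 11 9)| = |(0 1 2 5 4 10 8 3 14 11 9 12 7 13)| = 14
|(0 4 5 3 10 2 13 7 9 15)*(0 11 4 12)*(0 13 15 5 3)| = 6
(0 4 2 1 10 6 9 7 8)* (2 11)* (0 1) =(0 4 11 2)(1 10 6 9 7 8) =[4, 10, 0, 3, 11, 5, 9, 8, 1, 7, 6, 2]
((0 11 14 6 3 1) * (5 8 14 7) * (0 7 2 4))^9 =(0 11 2 4)(1 5 14 3 7 8 6)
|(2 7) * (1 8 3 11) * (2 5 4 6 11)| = 9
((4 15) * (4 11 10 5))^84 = (4 5 10 11 15)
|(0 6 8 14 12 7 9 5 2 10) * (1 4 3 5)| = 13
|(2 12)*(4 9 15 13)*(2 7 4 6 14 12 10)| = 8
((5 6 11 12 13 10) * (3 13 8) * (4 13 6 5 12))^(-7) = (3 6 11 4 13 10 12 8)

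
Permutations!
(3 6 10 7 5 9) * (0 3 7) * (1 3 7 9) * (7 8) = (0 8 7 5 1 3 6 10) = [8, 3, 2, 6, 4, 1, 10, 5, 7, 9, 0]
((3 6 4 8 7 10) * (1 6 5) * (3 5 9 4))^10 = (1 6 3 9 4 8 7 10 5)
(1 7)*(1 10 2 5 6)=(1 7 10 2 5 6)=[0, 7, 5, 3, 4, 6, 1, 10, 8, 9, 2]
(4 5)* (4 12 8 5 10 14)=(4 10 14)(5 12 8)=[0, 1, 2, 3, 10, 12, 6, 7, 5, 9, 14, 11, 8, 13, 4]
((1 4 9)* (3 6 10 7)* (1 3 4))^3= ((3 6 10 7 4 9))^3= (3 7)(4 6)(9 10)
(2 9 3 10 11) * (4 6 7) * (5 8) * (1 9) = [0, 9, 1, 10, 6, 8, 7, 4, 5, 3, 11, 2] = (1 9 3 10 11 2)(4 6 7)(5 8)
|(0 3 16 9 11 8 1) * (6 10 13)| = 21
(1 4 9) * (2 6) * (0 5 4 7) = (0 5 4 9 1 7)(2 6) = [5, 7, 6, 3, 9, 4, 2, 0, 8, 1]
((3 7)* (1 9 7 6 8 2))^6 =(1 2 8 6 3 7 9)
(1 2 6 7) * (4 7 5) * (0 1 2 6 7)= (0 1 6 5 4)(2 7)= [1, 6, 7, 3, 0, 4, 5, 2]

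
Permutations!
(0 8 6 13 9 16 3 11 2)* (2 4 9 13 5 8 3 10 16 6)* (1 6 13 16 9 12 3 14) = (0 14 1 6 5 8 2)(3 11 4 12)(9 13 16 10) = [14, 6, 0, 11, 12, 8, 5, 7, 2, 13, 9, 4, 3, 16, 1, 15, 10]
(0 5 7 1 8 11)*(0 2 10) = (0 5 7 1 8 11 2 10) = [5, 8, 10, 3, 4, 7, 6, 1, 11, 9, 0, 2]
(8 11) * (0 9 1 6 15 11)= (0 9 1 6 15 11 8)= [9, 6, 2, 3, 4, 5, 15, 7, 0, 1, 10, 8, 12, 13, 14, 11]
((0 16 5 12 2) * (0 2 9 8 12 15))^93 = (0 16 5 15)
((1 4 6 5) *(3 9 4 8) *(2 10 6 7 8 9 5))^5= (1 3 7 9 5 8 4)(2 6 10)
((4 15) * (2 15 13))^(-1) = ((2 15 4 13))^(-1) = (2 13 4 15)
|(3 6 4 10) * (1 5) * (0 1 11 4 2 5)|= 14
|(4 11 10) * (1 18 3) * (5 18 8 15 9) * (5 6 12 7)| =|(1 8 15 9 6 12 7 5 18 3)(4 11 10)| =30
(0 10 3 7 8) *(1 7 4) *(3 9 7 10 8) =(0 8)(1 10 9 7 3 4) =[8, 10, 2, 4, 1, 5, 6, 3, 0, 7, 9]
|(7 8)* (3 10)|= |(3 10)(7 8)|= 2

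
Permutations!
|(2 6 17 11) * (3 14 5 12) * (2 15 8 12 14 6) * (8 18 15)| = |(3 6 17 11 8 12)(5 14)(15 18)| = 6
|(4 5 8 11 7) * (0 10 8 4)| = 10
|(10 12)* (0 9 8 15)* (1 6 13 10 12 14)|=20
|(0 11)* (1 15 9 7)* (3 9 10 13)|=|(0 11)(1 15 10 13 3 9 7)|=14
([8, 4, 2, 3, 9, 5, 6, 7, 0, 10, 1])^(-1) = (0 8)(1 10 9 4)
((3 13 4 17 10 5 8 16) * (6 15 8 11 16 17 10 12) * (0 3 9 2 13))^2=(2 4 5 16)(6 8 12 15 17)(9 13 10 11)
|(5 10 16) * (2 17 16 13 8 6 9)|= |(2 17 16 5 10 13 8 6 9)|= 9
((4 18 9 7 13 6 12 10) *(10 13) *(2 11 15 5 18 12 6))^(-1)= (2 13 12 4 10 7 9 18 5 15 11)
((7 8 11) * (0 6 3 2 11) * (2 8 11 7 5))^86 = (0 3)(2 11)(5 7)(6 8)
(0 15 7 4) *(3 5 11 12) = (0 15 7 4)(3 5 11 12) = [15, 1, 2, 5, 0, 11, 6, 4, 8, 9, 10, 12, 3, 13, 14, 7]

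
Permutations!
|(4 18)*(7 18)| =|(4 7 18)| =3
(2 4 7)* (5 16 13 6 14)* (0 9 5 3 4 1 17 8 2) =(0 9 5 16 13 6 14 3 4 7)(1 17 8 2) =[9, 17, 1, 4, 7, 16, 14, 0, 2, 5, 10, 11, 12, 6, 3, 15, 13, 8]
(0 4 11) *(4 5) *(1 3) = (0 5 4 11)(1 3) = [5, 3, 2, 1, 11, 4, 6, 7, 8, 9, 10, 0]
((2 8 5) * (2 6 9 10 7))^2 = (2 5 9 7 8 6 10)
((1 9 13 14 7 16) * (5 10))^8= ((1 9 13 14 7 16)(5 10))^8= (1 13 7)(9 14 16)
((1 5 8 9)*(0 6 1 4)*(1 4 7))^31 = ((0 6 4)(1 5 8 9 7))^31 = (0 6 4)(1 5 8 9 7)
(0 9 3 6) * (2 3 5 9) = (0 2 3 6)(5 9) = [2, 1, 3, 6, 4, 9, 0, 7, 8, 5]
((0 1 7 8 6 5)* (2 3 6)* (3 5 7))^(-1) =(0 5 2 8 7 6 3 1)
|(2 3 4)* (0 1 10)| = 3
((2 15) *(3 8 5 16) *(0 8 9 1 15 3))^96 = ((0 8 5 16)(1 15 2 3 9))^96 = (16)(1 15 2 3 9)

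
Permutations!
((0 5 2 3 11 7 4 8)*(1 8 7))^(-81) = ((0 5 2 3 11 1 8)(4 7))^(-81) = (0 3 8 2 1 5 11)(4 7)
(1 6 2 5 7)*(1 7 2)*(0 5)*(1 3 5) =[1, 6, 0, 5, 4, 2, 3, 7] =(7)(0 1 6 3 5 2)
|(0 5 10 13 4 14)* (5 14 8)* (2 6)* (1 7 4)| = 14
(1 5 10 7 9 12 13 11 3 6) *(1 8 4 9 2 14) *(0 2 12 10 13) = [2, 5, 14, 6, 9, 13, 8, 12, 4, 10, 7, 3, 0, 11, 1] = (0 2 14 1 5 13 11 3 6 8 4 9 10 7 12)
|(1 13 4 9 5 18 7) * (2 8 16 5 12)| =11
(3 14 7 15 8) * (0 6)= (0 6)(3 14 7 15 8)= [6, 1, 2, 14, 4, 5, 0, 15, 3, 9, 10, 11, 12, 13, 7, 8]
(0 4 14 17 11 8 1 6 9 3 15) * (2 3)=(0 4 14 17 11 8 1 6 9 2 3 15)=[4, 6, 3, 15, 14, 5, 9, 7, 1, 2, 10, 8, 12, 13, 17, 0, 16, 11]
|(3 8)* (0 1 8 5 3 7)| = |(0 1 8 7)(3 5)| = 4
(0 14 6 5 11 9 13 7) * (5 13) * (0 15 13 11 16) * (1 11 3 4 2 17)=[14, 11, 17, 4, 2, 16, 3, 15, 8, 5, 10, 9, 12, 7, 6, 13, 0, 1]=(0 14 6 3 4 2 17 1 11 9 5 16)(7 15 13)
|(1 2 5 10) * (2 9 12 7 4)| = 8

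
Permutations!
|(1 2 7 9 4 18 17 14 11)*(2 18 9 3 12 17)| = |(1 18 2 7 3 12 17 14 11)(4 9)| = 18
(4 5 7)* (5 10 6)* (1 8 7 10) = [0, 8, 2, 3, 1, 10, 5, 4, 7, 9, 6] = (1 8 7 4)(5 10 6)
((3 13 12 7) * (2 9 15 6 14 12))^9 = ((2 9 15 6 14 12 7 3 13))^9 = (15)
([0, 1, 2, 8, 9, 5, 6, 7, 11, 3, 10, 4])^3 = (3 4 8 9 11)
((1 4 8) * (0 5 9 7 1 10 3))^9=(10)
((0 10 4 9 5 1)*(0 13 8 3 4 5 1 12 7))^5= (1 9 4 3 8 13)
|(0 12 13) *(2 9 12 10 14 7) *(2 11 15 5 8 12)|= 10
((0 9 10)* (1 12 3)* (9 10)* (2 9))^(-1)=(0 10)(1 3 12)(2 9)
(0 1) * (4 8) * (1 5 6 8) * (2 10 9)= (0 5 6 8 4 1)(2 10 9)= [5, 0, 10, 3, 1, 6, 8, 7, 4, 2, 9]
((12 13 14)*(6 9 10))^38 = ((6 9 10)(12 13 14))^38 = (6 10 9)(12 14 13)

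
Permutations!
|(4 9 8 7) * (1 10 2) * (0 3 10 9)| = 9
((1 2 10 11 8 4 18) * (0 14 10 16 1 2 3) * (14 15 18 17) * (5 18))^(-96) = (18)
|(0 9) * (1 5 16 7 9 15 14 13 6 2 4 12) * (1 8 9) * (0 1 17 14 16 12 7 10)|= 140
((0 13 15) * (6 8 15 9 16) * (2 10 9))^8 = (0 15 8 6 16 9 10 2 13)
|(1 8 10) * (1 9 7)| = 5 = |(1 8 10 9 7)|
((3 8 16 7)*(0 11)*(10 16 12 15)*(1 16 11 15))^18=(16)(0 10)(11 15)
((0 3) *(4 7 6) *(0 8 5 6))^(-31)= (0 6 3 4 8 7 5)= ((0 3 8 5 6 4 7))^(-31)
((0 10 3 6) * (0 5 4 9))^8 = ((0 10 3 6 5 4 9))^8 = (0 10 3 6 5 4 9)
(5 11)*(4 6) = (4 6)(5 11) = [0, 1, 2, 3, 6, 11, 4, 7, 8, 9, 10, 5]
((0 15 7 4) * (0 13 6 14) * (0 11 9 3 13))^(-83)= (0 15 7 4)(3 13 6 14 11 9)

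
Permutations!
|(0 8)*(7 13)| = |(0 8)(7 13)| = 2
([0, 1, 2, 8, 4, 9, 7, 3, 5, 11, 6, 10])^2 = (3 5 11 6)(7 8 9 10)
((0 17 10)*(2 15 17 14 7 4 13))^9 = ((0 14 7 4 13 2 15 17 10))^9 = (17)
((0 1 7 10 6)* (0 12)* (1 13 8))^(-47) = ((0 13 8 1 7 10 6 12))^(-47) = (0 13 8 1 7 10 6 12)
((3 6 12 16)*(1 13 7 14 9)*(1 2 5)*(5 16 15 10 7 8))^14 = (1 8)(2 12 14 3 10)(5 13)(6 7 16 15 9) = ((1 13 8 5)(2 16 3 6 12 15 10 7 14 9))^14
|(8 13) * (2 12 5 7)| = 4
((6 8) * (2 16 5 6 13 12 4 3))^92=(2 5 8 12 3 16 6 13 4)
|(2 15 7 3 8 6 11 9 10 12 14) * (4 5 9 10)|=30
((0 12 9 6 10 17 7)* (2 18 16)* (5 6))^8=(2 16 18)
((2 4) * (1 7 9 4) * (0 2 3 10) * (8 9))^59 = (0 9 2 4 1 3 7 10 8)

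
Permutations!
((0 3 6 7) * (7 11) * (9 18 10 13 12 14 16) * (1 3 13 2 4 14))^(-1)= ((0 13 12 1 3 6 11 7)(2 4 14 16 9 18 10))^(-1)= (0 7 11 6 3 1 12 13)(2 10 18 9 16 14 4)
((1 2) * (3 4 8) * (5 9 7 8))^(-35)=((1 2)(3 4 5 9 7 8))^(-35)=(1 2)(3 4 5 9 7 8)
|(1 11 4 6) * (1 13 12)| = 6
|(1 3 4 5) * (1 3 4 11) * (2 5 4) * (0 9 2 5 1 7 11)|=6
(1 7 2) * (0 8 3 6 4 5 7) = (0 8 3 6 4 5 7 2 1) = [8, 0, 1, 6, 5, 7, 4, 2, 3]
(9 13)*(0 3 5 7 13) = (0 3 5 7 13 9) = [3, 1, 2, 5, 4, 7, 6, 13, 8, 0, 10, 11, 12, 9]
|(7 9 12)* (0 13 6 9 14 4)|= 8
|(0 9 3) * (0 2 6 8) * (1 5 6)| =|(0 9 3 2 1 5 6 8)| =8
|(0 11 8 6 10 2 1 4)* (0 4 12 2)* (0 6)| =|(0 11 8)(1 12 2)(6 10)| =6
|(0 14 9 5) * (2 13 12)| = 12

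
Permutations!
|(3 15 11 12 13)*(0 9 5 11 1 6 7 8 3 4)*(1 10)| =|(0 9 5 11 12 13 4)(1 6 7 8 3 15 10)| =7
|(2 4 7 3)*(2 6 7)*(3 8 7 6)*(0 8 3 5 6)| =6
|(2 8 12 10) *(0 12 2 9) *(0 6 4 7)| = |(0 12 10 9 6 4 7)(2 8)| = 14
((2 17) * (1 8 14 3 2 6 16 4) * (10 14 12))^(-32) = ((1 8 12 10 14 3 2 17 6 16 4))^(-32) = (1 8 12 10 14 3 2 17 6 16 4)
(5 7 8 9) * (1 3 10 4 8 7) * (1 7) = (1 3 10 4 8 9 5 7) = [0, 3, 2, 10, 8, 7, 6, 1, 9, 5, 4]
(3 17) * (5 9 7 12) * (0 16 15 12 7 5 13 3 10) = (0 16 15 12 13 3 17 10)(5 9) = [16, 1, 2, 17, 4, 9, 6, 7, 8, 5, 0, 11, 13, 3, 14, 12, 15, 10]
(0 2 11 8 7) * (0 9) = (0 2 11 8 7 9) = [2, 1, 11, 3, 4, 5, 6, 9, 7, 0, 10, 8]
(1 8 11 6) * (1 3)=[0, 8, 2, 1, 4, 5, 3, 7, 11, 9, 10, 6]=(1 8 11 6 3)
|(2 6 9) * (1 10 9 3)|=6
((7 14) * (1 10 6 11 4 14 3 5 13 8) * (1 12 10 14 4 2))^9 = (1 6 8 3)(2 10 13 7)(5 14 11 12)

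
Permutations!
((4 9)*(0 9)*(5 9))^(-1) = ((0 5 9 4))^(-1) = (0 4 9 5)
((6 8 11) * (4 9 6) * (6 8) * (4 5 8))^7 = ((4 9)(5 8 11))^7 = (4 9)(5 8 11)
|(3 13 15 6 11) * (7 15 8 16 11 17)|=20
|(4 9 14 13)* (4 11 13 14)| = 2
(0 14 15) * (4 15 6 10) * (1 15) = (0 14 6 10 4 1 15) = [14, 15, 2, 3, 1, 5, 10, 7, 8, 9, 4, 11, 12, 13, 6, 0]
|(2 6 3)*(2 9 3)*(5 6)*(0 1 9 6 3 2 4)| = 8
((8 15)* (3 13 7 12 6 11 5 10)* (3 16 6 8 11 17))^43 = (3 5 7 16 8 17 11 13 10 12 6 15)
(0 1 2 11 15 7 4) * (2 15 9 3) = (0 1 15 7 4)(2 11 9 3) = [1, 15, 11, 2, 0, 5, 6, 4, 8, 3, 10, 9, 12, 13, 14, 7]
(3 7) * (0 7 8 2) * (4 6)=(0 7 3 8 2)(4 6)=[7, 1, 0, 8, 6, 5, 4, 3, 2]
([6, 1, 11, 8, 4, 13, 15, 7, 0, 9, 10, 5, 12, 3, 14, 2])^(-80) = [6, 1, 11, 8, 4, 13, 15, 7, 0, 9, 10, 5, 12, 3, 14, 2]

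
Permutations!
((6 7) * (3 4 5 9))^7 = ((3 4 5 9)(6 7))^7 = (3 9 5 4)(6 7)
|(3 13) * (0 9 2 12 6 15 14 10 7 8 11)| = |(0 9 2 12 6 15 14 10 7 8 11)(3 13)| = 22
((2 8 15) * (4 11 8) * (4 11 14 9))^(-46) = ((2 11 8 15)(4 14 9))^(-46) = (2 8)(4 9 14)(11 15)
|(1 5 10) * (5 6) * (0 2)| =4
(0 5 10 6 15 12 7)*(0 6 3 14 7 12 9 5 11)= [11, 1, 2, 14, 4, 10, 15, 6, 8, 5, 3, 0, 12, 13, 7, 9]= (0 11)(3 14 7 6 15 9 5 10)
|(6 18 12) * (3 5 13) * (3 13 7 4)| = 12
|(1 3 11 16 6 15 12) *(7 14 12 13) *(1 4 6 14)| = |(1 3 11 16 14 12 4 6 15 13 7)| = 11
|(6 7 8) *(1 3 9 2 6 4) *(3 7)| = |(1 7 8 4)(2 6 3 9)| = 4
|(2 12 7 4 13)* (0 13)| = |(0 13 2 12 7 4)| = 6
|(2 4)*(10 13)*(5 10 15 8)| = 10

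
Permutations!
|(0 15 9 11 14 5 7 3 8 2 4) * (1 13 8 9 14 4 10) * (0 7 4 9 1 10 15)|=10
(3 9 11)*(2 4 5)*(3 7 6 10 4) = (2 3 9 11 7 6 10 4 5) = [0, 1, 3, 9, 5, 2, 10, 6, 8, 11, 4, 7]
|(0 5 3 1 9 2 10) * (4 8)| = |(0 5 3 1 9 2 10)(4 8)| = 14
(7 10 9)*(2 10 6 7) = (2 10 9)(6 7) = [0, 1, 10, 3, 4, 5, 7, 6, 8, 2, 9]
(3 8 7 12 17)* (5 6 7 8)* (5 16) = (3 16 5 6 7 12 17) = [0, 1, 2, 16, 4, 6, 7, 12, 8, 9, 10, 11, 17, 13, 14, 15, 5, 3]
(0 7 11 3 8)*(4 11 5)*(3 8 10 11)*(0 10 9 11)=(0 7 5 4 3 9 11 8 10)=[7, 1, 2, 9, 3, 4, 6, 5, 10, 11, 0, 8]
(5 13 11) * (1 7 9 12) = [0, 7, 2, 3, 4, 13, 6, 9, 8, 12, 10, 5, 1, 11] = (1 7 9 12)(5 13 11)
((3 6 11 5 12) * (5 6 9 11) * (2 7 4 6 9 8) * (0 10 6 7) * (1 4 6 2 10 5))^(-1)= (0 2 10 8 3 12 5)(1 6 7 4)(9 11)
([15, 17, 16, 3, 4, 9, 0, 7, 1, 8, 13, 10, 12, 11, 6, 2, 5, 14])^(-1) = (0 6 14 17 1 8 9 5 16 2 15)(10 11 13)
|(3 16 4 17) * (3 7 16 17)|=5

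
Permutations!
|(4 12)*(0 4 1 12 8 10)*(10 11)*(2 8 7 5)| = |(0 4 7 5 2 8 11 10)(1 12)| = 8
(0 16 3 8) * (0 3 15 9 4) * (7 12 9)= (0 16 15 7 12 9 4)(3 8)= [16, 1, 2, 8, 0, 5, 6, 12, 3, 4, 10, 11, 9, 13, 14, 7, 15]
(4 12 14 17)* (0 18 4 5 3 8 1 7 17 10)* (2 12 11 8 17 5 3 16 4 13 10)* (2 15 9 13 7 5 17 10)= [18, 5, 12, 10, 11, 16, 6, 17, 1, 13, 0, 8, 14, 2, 15, 9, 4, 3, 7]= (0 18 7 17 3 10)(1 5 16 4 11 8)(2 12 14 15 9 13)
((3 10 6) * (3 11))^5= (3 10 6 11)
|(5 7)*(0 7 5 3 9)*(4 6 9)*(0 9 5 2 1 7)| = 7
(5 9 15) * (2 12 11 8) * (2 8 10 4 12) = (4 12 11 10)(5 9 15) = [0, 1, 2, 3, 12, 9, 6, 7, 8, 15, 4, 10, 11, 13, 14, 5]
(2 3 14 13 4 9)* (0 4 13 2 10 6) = (0 4 9 10 6)(2 3 14) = [4, 1, 3, 14, 9, 5, 0, 7, 8, 10, 6, 11, 12, 13, 2]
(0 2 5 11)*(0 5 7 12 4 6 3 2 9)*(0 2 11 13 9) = (2 7 12 4 6 3 11 5 13 9) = [0, 1, 7, 11, 6, 13, 3, 12, 8, 2, 10, 5, 4, 9]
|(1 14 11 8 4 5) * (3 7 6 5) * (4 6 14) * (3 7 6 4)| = |(1 3 6 5)(4 7 14 11 8)| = 20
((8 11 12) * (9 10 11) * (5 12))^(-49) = (5 11 10 9 8 12)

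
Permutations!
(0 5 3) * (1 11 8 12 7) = [5, 11, 2, 0, 4, 3, 6, 1, 12, 9, 10, 8, 7] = (0 5 3)(1 11 8 12 7)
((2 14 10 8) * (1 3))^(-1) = ((1 3)(2 14 10 8))^(-1) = (1 3)(2 8 10 14)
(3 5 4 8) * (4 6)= (3 5 6 4 8)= [0, 1, 2, 5, 8, 6, 4, 7, 3]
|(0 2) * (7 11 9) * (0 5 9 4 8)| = 8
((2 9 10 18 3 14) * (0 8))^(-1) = ((0 8)(2 9 10 18 3 14))^(-1) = (0 8)(2 14 3 18 10 9)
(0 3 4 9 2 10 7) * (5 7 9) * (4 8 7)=(0 3 8 7)(2 10 9)(4 5)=[3, 1, 10, 8, 5, 4, 6, 0, 7, 2, 9]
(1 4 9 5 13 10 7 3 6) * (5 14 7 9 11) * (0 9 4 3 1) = (0 9 14 7 1 3 6)(4 11 5 13 10) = [9, 3, 2, 6, 11, 13, 0, 1, 8, 14, 4, 5, 12, 10, 7]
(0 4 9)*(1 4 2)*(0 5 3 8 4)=(0 2 1)(3 8 4 9 5)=[2, 0, 1, 8, 9, 3, 6, 7, 4, 5]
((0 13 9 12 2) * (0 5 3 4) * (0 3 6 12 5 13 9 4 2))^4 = (13)(0 12 6 5 9)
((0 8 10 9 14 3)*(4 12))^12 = (14)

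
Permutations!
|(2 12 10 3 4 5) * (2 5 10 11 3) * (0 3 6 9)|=|(0 3 4 10 2 12 11 6 9)|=9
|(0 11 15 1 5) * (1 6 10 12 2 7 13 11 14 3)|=|(0 14 3 1 5)(2 7 13 11 15 6 10 12)|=40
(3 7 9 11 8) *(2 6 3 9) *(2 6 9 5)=(2 9 11 8 5)(3 7 6)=[0, 1, 9, 7, 4, 2, 3, 6, 5, 11, 10, 8]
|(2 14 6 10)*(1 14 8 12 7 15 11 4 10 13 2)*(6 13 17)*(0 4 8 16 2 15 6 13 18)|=24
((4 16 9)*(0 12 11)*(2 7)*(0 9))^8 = ((0 12 11 9 4 16)(2 7))^8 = (0 11 4)(9 16 12)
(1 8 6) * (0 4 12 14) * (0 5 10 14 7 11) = (0 4 12 7 11)(1 8 6)(5 10 14) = [4, 8, 2, 3, 12, 10, 1, 11, 6, 9, 14, 0, 7, 13, 5]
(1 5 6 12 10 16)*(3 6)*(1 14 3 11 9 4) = (1 5 11 9 4)(3 6 12 10 16 14) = [0, 5, 2, 6, 1, 11, 12, 7, 8, 4, 16, 9, 10, 13, 3, 15, 14]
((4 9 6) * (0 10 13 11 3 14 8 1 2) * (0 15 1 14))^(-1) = ((0 10 13 11 3)(1 2 15)(4 9 6)(8 14))^(-1) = (0 3 11 13 10)(1 15 2)(4 6 9)(8 14)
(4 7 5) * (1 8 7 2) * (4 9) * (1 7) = (1 8)(2 7 5 9 4) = [0, 8, 7, 3, 2, 9, 6, 5, 1, 4]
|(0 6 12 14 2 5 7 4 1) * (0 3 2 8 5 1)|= 24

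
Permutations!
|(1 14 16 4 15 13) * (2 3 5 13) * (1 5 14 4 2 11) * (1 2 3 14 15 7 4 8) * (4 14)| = |(1 8)(2 4 7 14 16 3 15 11)(5 13)| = 8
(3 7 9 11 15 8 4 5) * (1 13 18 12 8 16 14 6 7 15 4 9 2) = (1 13 18 12 8 9 11 4 5 3 15 16 14 6 7 2) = [0, 13, 1, 15, 5, 3, 7, 2, 9, 11, 10, 4, 8, 18, 6, 16, 14, 17, 12]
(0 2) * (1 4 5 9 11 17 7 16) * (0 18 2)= (1 4 5 9 11 17 7 16)(2 18)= [0, 4, 18, 3, 5, 9, 6, 16, 8, 11, 10, 17, 12, 13, 14, 15, 1, 7, 2]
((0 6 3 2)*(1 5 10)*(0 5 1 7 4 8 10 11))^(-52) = (0 3 5)(2 11 6) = ((0 6 3 2 5 11)(4 8 10 7))^(-52)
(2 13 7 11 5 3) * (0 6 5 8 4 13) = [6, 1, 0, 2, 13, 3, 5, 11, 4, 9, 10, 8, 12, 7] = (0 6 5 3 2)(4 13 7 11 8)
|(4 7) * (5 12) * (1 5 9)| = 4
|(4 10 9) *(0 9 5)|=|(0 9 4 10 5)|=5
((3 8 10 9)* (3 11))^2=(3 10 11 8 9)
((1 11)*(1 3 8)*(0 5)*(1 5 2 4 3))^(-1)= (0 5 8 3 4 2)(1 11)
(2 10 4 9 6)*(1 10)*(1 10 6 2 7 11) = [0, 6, 10, 3, 9, 5, 7, 11, 8, 2, 4, 1] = (1 6 7 11)(2 10 4 9)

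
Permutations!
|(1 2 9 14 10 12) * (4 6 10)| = |(1 2 9 14 4 6 10 12)| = 8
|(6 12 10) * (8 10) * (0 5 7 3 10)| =|(0 5 7 3 10 6 12 8)| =8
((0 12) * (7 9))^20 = ((0 12)(7 9))^20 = (12)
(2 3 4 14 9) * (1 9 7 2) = (1 9)(2 3 4 14 7) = [0, 9, 3, 4, 14, 5, 6, 2, 8, 1, 10, 11, 12, 13, 7]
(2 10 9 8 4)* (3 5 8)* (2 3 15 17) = [0, 1, 10, 5, 3, 8, 6, 7, 4, 15, 9, 11, 12, 13, 14, 17, 16, 2] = (2 10 9 15 17)(3 5 8 4)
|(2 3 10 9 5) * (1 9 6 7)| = |(1 9 5 2 3 10 6 7)| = 8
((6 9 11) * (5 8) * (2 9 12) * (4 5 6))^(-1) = (2 12 6 8 5 4 11 9)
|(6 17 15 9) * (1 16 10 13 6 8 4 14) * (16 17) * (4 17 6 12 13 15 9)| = 42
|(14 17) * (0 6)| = |(0 6)(14 17)| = 2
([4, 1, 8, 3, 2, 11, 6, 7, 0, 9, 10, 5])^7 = [8, 1, 4, 3, 0, 11, 6, 7, 2, 9, 10, 5]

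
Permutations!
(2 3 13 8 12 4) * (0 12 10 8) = (0 12 4 2 3 13)(8 10) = [12, 1, 3, 13, 2, 5, 6, 7, 10, 9, 8, 11, 4, 0]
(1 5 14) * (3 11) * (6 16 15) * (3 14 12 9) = [0, 5, 2, 11, 4, 12, 16, 7, 8, 3, 10, 14, 9, 13, 1, 6, 15] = (1 5 12 9 3 11 14)(6 16 15)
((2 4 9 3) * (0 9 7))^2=((0 9 3 2 4 7))^2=(0 3 4)(2 7 9)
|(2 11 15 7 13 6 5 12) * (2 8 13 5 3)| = |(2 11 15 7 5 12 8 13 6 3)| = 10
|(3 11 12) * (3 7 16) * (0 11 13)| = 7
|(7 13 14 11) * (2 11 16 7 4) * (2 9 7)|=8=|(2 11 4 9 7 13 14 16)|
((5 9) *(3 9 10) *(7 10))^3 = (3 7 9 10 5)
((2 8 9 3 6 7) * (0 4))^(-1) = (0 4)(2 7 6 3 9 8) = ((0 4)(2 8 9 3 6 7))^(-1)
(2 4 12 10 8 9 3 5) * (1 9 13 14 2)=(1 9 3 5)(2 4 12 10 8 13 14)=[0, 9, 4, 5, 12, 1, 6, 7, 13, 3, 8, 11, 10, 14, 2]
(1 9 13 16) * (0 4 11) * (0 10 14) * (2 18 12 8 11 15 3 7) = (0 4 15 3 7 2 18 12 8 11 10 14)(1 9 13 16) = [4, 9, 18, 7, 15, 5, 6, 2, 11, 13, 14, 10, 8, 16, 0, 3, 1, 17, 12]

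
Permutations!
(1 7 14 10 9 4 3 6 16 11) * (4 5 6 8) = (1 7 14 10 9 5 6 16 11)(3 8 4) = [0, 7, 2, 8, 3, 6, 16, 14, 4, 5, 9, 1, 12, 13, 10, 15, 11]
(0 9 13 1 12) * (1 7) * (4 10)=(0 9 13 7 1 12)(4 10)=[9, 12, 2, 3, 10, 5, 6, 1, 8, 13, 4, 11, 0, 7]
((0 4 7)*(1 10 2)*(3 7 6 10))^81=(0 4 6 10 2 1 3 7)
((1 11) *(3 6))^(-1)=((1 11)(3 6))^(-1)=(1 11)(3 6)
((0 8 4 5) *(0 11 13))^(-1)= ((0 8 4 5 11 13))^(-1)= (0 13 11 5 4 8)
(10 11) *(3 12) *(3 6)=(3 12 6)(10 11)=[0, 1, 2, 12, 4, 5, 3, 7, 8, 9, 11, 10, 6]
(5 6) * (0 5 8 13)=(0 5 6 8 13)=[5, 1, 2, 3, 4, 6, 8, 7, 13, 9, 10, 11, 12, 0]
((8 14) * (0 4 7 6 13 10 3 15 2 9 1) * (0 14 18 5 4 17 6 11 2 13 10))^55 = ((0 17 6 10 3 15 13)(1 14 8 18 5 4 7 11 2 9))^55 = (0 13 15 3 10 6 17)(1 4)(2 18)(5 9)(7 14)(8 11)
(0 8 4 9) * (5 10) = (0 8 4 9)(5 10) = [8, 1, 2, 3, 9, 10, 6, 7, 4, 0, 5]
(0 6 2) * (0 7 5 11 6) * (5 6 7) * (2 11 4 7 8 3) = (2 5 4 7 6 11 8 3) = [0, 1, 5, 2, 7, 4, 11, 6, 3, 9, 10, 8]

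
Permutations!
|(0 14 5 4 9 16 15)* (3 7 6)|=|(0 14 5 4 9 16 15)(3 7 6)|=21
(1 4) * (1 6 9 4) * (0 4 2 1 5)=[4, 5, 1, 3, 6, 0, 9, 7, 8, 2]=(0 4 6 9 2 1 5)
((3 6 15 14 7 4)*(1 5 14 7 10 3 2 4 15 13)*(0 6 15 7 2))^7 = (0 3 1 4 10 13 2 14 6 15 5)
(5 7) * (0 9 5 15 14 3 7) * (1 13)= (0 9 5)(1 13)(3 7 15 14)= [9, 13, 2, 7, 4, 0, 6, 15, 8, 5, 10, 11, 12, 1, 3, 14]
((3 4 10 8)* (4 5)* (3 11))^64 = (3 8 4)(5 11 10)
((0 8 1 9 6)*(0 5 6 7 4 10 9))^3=((0 8 1)(4 10 9 7)(5 6))^3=(4 7 9 10)(5 6)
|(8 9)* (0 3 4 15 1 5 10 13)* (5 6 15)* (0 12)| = |(0 3 4 5 10 13 12)(1 6 15)(8 9)| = 42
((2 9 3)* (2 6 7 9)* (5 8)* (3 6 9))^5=(3 9 6 7)(5 8)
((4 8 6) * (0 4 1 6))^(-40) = ((0 4 8)(1 6))^(-40) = (0 8 4)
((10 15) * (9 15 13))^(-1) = (9 13 10 15)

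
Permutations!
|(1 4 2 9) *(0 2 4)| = |(0 2 9 1)| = 4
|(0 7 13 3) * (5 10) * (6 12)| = 4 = |(0 7 13 3)(5 10)(6 12)|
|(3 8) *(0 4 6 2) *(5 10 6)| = |(0 4 5 10 6 2)(3 8)| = 6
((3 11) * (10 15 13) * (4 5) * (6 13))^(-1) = (3 11)(4 5)(6 15 10 13)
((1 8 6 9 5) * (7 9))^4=((1 8 6 7 9 5))^4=(1 9 6)(5 7 8)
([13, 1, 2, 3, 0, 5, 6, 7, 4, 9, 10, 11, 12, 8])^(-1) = (0 4 8 13)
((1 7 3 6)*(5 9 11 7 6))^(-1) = ((1 6)(3 5 9 11 7))^(-1) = (1 6)(3 7 11 9 5)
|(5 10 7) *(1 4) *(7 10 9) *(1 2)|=3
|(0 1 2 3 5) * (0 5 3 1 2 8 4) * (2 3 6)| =|(0 3 6 2 1 8 4)| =7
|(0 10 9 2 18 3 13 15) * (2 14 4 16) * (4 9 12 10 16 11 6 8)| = 28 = |(0 16 2 18 3 13 15)(4 11 6 8)(9 14)(10 12)|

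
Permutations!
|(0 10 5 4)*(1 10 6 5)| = 4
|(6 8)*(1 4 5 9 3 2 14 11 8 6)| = 9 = |(1 4 5 9 3 2 14 11 8)|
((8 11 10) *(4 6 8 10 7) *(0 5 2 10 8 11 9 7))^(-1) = (0 11 6 4 7 9 8 10 2 5)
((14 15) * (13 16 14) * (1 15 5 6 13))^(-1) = (1 15)(5 14 16 13 6)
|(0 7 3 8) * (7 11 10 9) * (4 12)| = |(0 11 10 9 7 3 8)(4 12)| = 14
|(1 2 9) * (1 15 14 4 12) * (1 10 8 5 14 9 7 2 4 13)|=8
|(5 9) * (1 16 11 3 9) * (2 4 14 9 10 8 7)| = |(1 16 11 3 10 8 7 2 4 14 9 5)| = 12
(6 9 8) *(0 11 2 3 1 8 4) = [11, 8, 3, 1, 0, 5, 9, 7, 6, 4, 10, 2] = (0 11 2 3 1 8 6 9 4)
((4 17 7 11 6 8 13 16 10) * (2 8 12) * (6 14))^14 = ((2 8 13 16 10 4 17 7 11 14 6 12))^14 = (2 13 10 17 11 6)(4 7 14 12 8 16)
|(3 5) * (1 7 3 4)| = |(1 7 3 5 4)| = 5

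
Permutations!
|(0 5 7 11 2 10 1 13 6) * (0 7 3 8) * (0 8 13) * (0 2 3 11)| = |(0 5 11 3 13 6 7)(1 2 10)| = 21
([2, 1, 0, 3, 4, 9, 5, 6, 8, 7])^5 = (0 2)(5 9 7 6)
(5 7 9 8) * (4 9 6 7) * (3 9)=(3 9 8 5 4)(6 7)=[0, 1, 2, 9, 3, 4, 7, 6, 5, 8]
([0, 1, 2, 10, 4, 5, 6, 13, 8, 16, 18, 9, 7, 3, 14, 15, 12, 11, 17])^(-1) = [0, 1, 2, 13, 4, 5, 6, 12, 8, 11, 3, 17, 16, 7, 14, 15, 9, 18, 10]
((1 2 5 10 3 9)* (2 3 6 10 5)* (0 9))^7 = (0 3 1 9)(6 10)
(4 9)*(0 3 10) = (0 3 10)(4 9) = [3, 1, 2, 10, 9, 5, 6, 7, 8, 4, 0]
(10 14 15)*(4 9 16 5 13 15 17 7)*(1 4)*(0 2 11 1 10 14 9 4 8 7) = (0 2 11 1 8 7 10 9 16 5 13 15 14 17) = [2, 8, 11, 3, 4, 13, 6, 10, 7, 16, 9, 1, 12, 15, 17, 14, 5, 0]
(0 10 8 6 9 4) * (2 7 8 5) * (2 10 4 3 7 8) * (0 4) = (2 8 6 9 3 7)(5 10) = [0, 1, 8, 7, 4, 10, 9, 2, 6, 3, 5]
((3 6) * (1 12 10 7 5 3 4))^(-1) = ((1 12 10 7 5 3 6 4))^(-1) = (1 4 6 3 5 7 10 12)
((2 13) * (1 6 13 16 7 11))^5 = (1 7 2 6 11 16 13) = ((1 6 13 2 16 7 11))^5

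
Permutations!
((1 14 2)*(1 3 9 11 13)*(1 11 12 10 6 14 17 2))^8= ((1 17 2 3 9 12 10 6 14)(11 13))^8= (1 14 6 10 12 9 3 2 17)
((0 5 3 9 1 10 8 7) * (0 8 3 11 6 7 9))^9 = ((0 5 11 6 7 8 9 1 10 3))^9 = (0 3 10 1 9 8 7 6 11 5)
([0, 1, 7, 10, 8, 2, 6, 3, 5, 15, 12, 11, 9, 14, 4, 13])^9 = (2 4 15 10)(3 5 14 9)(7 8 13 12)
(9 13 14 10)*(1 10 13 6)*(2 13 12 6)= (1 10 9 2 13 14 12 6)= [0, 10, 13, 3, 4, 5, 1, 7, 8, 2, 9, 11, 6, 14, 12]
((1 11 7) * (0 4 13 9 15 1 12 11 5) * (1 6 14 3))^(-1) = (0 5 1 3 14 6 15 9 13 4)(7 11 12)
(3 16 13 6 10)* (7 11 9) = [0, 1, 2, 16, 4, 5, 10, 11, 8, 7, 3, 9, 12, 6, 14, 15, 13] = (3 16 13 6 10)(7 11 9)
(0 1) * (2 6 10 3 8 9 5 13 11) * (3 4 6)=(0 1)(2 3 8 9 5 13 11)(4 6 10)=[1, 0, 3, 8, 6, 13, 10, 7, 9, 5, 4, 2, 12, 11]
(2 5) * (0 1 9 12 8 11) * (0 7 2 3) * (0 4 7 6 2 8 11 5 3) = [1, 9, 3, 4, 7, 0, 2, 8, 5, 12, 10, 6, 11] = (0 1 9 12 11 6 2 3 4 7 8 5)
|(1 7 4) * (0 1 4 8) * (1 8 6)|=|(0 8)(1 7 6)|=6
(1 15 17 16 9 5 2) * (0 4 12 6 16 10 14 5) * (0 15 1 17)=[4, 1, 17, 3, 12, 2, 16, 7, 8, 15, 14, 11, 6, 13, 5, 0, 9, 10]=(0 4 12 6 16 9 15)(2 17 10 14 5)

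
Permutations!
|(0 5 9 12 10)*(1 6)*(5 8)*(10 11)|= 14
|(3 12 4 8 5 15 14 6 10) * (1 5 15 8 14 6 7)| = |(1 5 8 15 6 10 3 12 4 14 7)| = 11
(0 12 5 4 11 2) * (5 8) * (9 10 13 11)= (0 12 8 5 4 9 10 13 11 2)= [12, 1, 0, 3, 9, 4, 6, 7, 5, 10, 13, 2, 8, 11]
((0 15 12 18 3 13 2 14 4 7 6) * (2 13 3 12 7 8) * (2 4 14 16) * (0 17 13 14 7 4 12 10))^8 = ((0 15 4 8 12 18 10)(2 16)(6 17 13 14 7))^8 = (0 15 4 8 12 18 10)(6 14 17 7 13)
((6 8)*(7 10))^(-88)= ((6 8)(7 10))^(-88)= (10)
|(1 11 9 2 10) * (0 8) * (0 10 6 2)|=|(0 8 10 1 11 9)(2 6)|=6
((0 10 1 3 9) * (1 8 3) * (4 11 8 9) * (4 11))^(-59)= (0 10 9)(3 11 8)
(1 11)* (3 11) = (1 3 11) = [0, 3, 2, 11, 4, 5, 6, 7, 8, 9, 10, 1]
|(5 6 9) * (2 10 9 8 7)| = |(2 10 9 5 6 8 7)| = 7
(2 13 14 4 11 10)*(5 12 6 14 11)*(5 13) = (2 5 12 6 14 4 13 11 10) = [0, 1, 5, 3, 13, 12, 14, 7, 8, 9, 2, 10, 6, 11, 4]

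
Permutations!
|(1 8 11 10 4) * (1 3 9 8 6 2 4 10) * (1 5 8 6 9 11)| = 9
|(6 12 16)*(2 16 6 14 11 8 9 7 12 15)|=10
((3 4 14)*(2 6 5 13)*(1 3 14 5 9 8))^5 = ((14)(1 3 4 5 13 2 6 9 8))^5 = (14)(1 2 3 6 4 9 5 8 13)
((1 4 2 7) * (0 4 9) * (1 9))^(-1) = ((0 4 2 7 9))^(-1) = (0 9 7 2 4)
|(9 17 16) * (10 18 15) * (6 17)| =|(6 17 16 9)(10 18 15)| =12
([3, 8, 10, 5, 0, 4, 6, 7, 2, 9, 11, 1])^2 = [5, 2, 11, 4, 3, 0, 6, 7, 10, 9, 1, 8]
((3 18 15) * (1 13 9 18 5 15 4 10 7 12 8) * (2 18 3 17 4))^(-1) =(1 8 12 7 10 4 17 15 5 3 9 13)(2 18)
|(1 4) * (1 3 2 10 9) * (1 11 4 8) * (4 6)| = |(1 8)(2 10 9 11 6 4 3)| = 14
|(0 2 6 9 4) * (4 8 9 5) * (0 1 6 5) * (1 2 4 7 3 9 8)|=|(0 4 2 5 7 3 9 1 6)|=9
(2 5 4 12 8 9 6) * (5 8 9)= (2 8 5 4 12 9 6)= [0, 1, 8, 3, 12, 4, 2, 7, 5, 6, 10, 11, 9]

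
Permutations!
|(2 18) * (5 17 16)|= 6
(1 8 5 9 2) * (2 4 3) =(1 8 5 9 4 3 2) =[0, 8, 1, 2, 3, 9, 6, 7, 5, 4]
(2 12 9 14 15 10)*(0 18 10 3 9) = [18, 1, 12, 9, 4, 5, 6, 7, 8, 14, 2, 11, 0, 13, 15, 3, 16, 17, 10] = (0 18 10 2 12)(3 9 14 15)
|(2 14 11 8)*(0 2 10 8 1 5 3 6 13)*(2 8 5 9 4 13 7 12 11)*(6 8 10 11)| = |(0 10 5 3 8 11 1 9 4 13)(2 14)(6 7 12)| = 30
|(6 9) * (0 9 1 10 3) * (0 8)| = |(0 9 6 1 10 3 8)| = 7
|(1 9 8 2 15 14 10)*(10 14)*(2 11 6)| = |(1 9 8 11 6 2 15 10)| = 8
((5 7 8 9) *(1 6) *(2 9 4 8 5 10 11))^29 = ((1 6)(2 9 10 11)(4 8)(5 7))^29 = (1 6)(2 9 10 11)(4 8)(5 7)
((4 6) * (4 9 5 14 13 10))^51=((4 6 9 5 14 13 10))^51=(4 9 14 10 6 5 13)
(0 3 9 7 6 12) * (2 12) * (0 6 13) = [3, 1, 12, 9, 4, 5, 2, 13, 8, 7, 10, 11, 6, 0] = (0 3 9 7 13)(2 12 6)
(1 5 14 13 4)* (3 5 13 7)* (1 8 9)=(1 13 4 8 9)(3 5 14 7)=[0, 13, 2, 5, 8, 14, 6, 3, 9, 1, 10, 11, 12, 4, 7]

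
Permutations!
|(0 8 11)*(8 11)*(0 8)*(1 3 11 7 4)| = |(0 7 4 1 3 11 8)| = 7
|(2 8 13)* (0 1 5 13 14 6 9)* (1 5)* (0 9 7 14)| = |(0 5 13 2 8)(6 7 14)| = 15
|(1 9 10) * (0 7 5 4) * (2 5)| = |(0 7 2 5 4)(1 9 10)| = 15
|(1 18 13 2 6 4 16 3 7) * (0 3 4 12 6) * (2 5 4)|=10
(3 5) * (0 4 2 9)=[4, 1, 9, 5, 2, 3, 6, 7, 8, 0]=(0 4 2 9)(3 5)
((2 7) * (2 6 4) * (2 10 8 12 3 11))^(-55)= (2 11 3 12 8 10 4 6 7)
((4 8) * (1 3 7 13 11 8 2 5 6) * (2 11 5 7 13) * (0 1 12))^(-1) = ((0 1 3 13 5 6 12)(2 7)(4 11 8))^(-1) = (0 12 6 5 13 3 1)(2 7)(4 8 11)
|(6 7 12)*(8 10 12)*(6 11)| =|(6 7 8 10 12 11)| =6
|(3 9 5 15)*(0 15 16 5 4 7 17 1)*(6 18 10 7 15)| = 28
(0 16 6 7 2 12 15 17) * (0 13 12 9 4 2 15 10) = (0 16 6 7 15 17 13 12 10)(2 9 4) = [16, 1, 9, 3, 2, 5, 7, 15, 8, 4, 0, 11, 10, 12, 14, 17, 6, 13]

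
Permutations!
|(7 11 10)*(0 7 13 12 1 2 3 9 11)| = |(0 7)(1 2 3 9 11 10 13 12)| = 8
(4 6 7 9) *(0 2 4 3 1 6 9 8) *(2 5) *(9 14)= (0 5 2 4 14 9 3 1 6 7 8)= [5, 6, 4, 1, 14, 2, 7, 8, 0, 3, 10, 11, 12, 13, 9]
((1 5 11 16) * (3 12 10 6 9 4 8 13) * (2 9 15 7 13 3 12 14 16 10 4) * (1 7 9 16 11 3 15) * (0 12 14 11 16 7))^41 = ((0 12 4 8 15 9 2 7 13 14 16)(1 5 3 11 10 6))^41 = (0 13 9 4 16 7 15 12 14 2 8)(1 6 10 11 3 5)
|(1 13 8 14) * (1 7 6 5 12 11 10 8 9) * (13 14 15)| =12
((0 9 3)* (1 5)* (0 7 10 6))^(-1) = ((0 9 3 7 10 6)(1 5))^(-1) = (0 6 10 7 3 9)(1 5)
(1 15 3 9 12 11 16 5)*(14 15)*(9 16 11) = [0, 14, 2, 16, 4, 1, 6, 7, 8, 12, 10, 11, 9, 13, 15, 3, 5] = (1 14 15 3 16 5)(9 12)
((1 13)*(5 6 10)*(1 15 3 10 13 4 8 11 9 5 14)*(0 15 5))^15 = (0 1)(3 8)(4 15)(9 14)(10 11)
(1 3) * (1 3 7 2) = (1 7 2) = [0, 7, 1, 3, 4, 5, 6, 2]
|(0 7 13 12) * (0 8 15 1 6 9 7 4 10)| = |(0 4 10)(1 6 9 7 13 12 8 15)| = 24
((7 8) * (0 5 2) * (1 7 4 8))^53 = (0 2 5)(1 7)(4 8) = ((0 5 2)(1 7)(4 8))^53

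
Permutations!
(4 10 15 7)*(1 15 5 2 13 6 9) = (1 15 7 4 10 5 2 13 6 9) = [0, 15, 13, 3, 10, 2, 9, 4, 8, 1, 5, 11, 12, 6, 14, 7]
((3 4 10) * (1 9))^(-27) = (10)(1 9)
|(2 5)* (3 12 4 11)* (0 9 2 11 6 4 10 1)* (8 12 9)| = 10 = |(0 8 12 10 1)(2 5 11 3 9)(4 6)|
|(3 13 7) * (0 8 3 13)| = |(0 8 3)(7 13)| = 6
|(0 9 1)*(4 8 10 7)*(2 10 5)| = |(0 9 1)(2 10 7 4 8 5)| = 6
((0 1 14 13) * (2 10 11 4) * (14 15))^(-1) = (0 13 14 15 1)(2 4 11 10)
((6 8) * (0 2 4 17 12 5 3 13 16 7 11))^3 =(0 17 3 7 2 12 13 11 4 5 16)(6 8)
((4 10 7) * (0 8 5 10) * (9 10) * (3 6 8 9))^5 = (10)(3 6 8 5)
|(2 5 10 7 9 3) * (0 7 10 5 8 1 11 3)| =|(0 7 9)(1 11 3 2 8)| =15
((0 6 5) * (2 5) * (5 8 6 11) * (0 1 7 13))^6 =(13)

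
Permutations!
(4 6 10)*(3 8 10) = (3 8 10 4 6) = [0, 1, 2, 8, 6, 5, 3, 7, 10, 9, 4]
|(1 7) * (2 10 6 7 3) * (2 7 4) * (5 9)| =12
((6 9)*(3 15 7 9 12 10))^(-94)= (3 6 15 12 7 10 9)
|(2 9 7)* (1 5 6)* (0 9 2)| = 3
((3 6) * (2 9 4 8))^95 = ((2 9 4 8)(3 6))^95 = (2 8 4 9)(3 6)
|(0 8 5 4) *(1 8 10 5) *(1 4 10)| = 4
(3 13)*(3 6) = (3 13 6) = [0, 1, 2, 13, 4, 5, 3, 7, 8, 9, 10, 11, 12, 6]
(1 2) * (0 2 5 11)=(0 2 1 5 11)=[2, 5, 1, 3, 4, 11, 6, 7, 8, 9, 10, 0]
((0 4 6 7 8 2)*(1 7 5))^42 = (0 6 1 8)(2 4 5 7)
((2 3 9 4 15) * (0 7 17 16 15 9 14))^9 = ((0 7 17 16 15 2 3 14)(4 9))^9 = (0 7 17 16 15 2 3 14)(4 9)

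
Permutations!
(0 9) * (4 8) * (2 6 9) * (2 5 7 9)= (0 5 7 9)(2 6)(4 8)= [5, 1, 6, 3, 8, 7, 2, 9, 4, 0]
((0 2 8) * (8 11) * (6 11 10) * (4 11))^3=(0 6 8 10 11 2 4)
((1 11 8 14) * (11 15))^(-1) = (1 14 8 11 15)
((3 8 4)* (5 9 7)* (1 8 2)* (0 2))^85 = ((0 2 1 8 4 3)(5 9 7))^85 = (0 2 1 8 4 3)(5 9 7)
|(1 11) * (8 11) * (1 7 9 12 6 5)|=8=|(1 8 11 7 9 12 6 5)|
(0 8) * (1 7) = (0 8)(1 7) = [8, 7, 2, 3, 4, 5, 6, 1, 0]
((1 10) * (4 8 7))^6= ((1 10)(4 8 7))^6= (10)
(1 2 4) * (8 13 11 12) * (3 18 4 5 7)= [0, 2, 5, 18, 1, 7, 6, 3, 13, 9, 10, 12, 8, 11, 14, 15, 16, 17, 4]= (1 2 5 7 3 18 4)(8 13 11 12)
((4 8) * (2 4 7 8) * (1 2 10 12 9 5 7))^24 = ((1 2 4 10 12 9 5 7 8))^24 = (1 5 10)(2 7 12)(4 8 9)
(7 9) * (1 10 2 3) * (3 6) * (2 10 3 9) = (10)(1 3)(2 6 9 7) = [0, 3, 6, 1, 4, 5, 9, 2, 8, 7, 10]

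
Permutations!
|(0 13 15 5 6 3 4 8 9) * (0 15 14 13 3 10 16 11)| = |(0 3 4 8 9 15 5 6 10 16 11)(13 14)| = 22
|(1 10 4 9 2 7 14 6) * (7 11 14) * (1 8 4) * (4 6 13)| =6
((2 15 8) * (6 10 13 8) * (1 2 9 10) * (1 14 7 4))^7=(15)(8 13 10 9)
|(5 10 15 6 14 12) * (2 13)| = 6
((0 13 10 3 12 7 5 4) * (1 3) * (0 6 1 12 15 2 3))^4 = (0 7 1 12 6 10 4 13 5)(2 3 15)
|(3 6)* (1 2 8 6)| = |(1 2 8 6 3)| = 5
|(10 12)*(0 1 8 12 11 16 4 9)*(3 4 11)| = 8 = |(0 1 8 12 10 3 4 9)(11 16)|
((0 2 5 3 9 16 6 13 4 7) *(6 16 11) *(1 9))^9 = ((16)(0 2 5 3 1 9 11 6 13 4 7))^9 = (16)(0 4 6 9 3 2 7 13 11 1 5)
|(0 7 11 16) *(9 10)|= 4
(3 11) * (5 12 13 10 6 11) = (3 5 12 13 10 6 11) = [0, 1, 2, 5, 4, 12, 11, 7, 8, 9, 6, 3, 13, 10]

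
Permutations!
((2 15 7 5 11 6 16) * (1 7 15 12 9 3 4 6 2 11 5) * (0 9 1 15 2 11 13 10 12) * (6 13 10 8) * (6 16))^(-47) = (0 8 7 3 10 2 13 1 9 16 15 4 12)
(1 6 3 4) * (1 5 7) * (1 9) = [0, 6, 2, 4, 5, 7, 3, 9, 8, 1] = (1 6 3 4 5 7 9)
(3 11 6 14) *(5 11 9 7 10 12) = (3 9 7 10 12 5 11 6 14) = [0, 1, 2, 9, 4, 11, 14, 10, 8, 7, 12, 6, 5, 13, 3]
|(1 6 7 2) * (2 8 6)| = |(1 2)(6 7 8)| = 6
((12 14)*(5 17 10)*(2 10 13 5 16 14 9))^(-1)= (2 9 12 14 16 10)(5 13 17)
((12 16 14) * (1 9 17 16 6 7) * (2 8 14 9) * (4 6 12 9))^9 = (1 7 6 4 16 17 9 14 8 2)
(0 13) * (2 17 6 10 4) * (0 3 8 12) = (0 13 3 8 12)(2 17 6 10 4) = [13, 1, 17, 8, 2, 5, 10, 7, 12, 9, 4, 11, 0, 3, 14, 15, 16, 6]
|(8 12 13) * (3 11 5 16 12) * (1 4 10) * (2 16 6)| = |(1 4 10)(2 16 12 13 8 3 11 5 6)| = 9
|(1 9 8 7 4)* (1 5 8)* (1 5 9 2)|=|(1 2)(4 9 5 8 7)|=10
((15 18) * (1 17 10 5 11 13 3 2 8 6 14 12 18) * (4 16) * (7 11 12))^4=((1 17 10 5 12 18 15)(2 8 6 14 7 11 13 3)(4 16))^4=(1 12 17 18 10 15 5)(2 7)(3 14)(6 13)(8 11)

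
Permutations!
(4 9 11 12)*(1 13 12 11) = (1 13 12 4 9) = [0, 13, 2, 3, 9, 5, 6, 7, 8, 1, 10, 11, 4, 12]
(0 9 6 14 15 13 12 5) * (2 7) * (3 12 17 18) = (0 9 6 14 15 13 17 18 3 12 5)(2 7) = [9, 1, 7, 12, 4, 0, 14, 2, 8, 6, 10, 11, 5, 17, 15, 13, 16, 18, 3]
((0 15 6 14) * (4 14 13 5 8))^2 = (0 6 5 4)(8 14 15 13)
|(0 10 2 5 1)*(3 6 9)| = |(0 10 2 5 1)(3 6 9)| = 15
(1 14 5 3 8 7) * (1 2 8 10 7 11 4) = (1 14 5 3 10 7 2 8 11 4) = [0, 14, 8, 10, 1, 3, 6, 2, 11, 9, 7, 4, 12, 13, 5]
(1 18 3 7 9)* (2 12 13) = (1 18 3 7 9)(2 12 13) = [0, 18, 12, 7, 4, 5, 6, 9, 8, 1, 10, 11, 13, 2, 14, 15, 16, 17, 3]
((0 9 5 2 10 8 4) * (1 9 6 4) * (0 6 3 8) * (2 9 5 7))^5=(0 9 3 7 8 2 1 10 5)(4 6)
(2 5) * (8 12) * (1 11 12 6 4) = (1 11 12 8 6 4)(2 5) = [0, 11, 5, 3, 1, 2, 4, 7, 6, 9, 10, 12, 8]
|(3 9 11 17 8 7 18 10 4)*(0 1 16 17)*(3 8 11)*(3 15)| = 15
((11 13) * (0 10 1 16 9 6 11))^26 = (0 1 9 11)(6 13 10 16)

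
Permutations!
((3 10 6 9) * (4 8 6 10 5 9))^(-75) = (10)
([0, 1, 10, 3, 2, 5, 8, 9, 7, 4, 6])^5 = [0, 1, 9, 3, 7, 5, 2, 6, 10, 8, 4]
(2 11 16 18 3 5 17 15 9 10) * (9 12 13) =(2 11 16 18 3 5 17 15 12 13 9 10) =[0, 1, 11, 5, 4, 17, 6, 7, 8, 10, 2, 16, 13, 9, 14, 12, 18, 15, 3]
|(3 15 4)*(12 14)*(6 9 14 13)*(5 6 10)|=|(3 15 4)(5 6 9 14 12 13 10)|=21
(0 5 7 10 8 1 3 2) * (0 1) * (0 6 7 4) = (0 5 4)(1 3 2)(6 7 10 8) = [5, 3, 1, 2, 0, 4, 7, 10, 6, 9, 8]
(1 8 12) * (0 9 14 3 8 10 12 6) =[9, 10, 2, 8, 4, 5, 0, 7, 6, 14, 12, 11, 1, 13, 3] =(0 9 14 3 8 6)(1 10 12)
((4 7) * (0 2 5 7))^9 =((0 2 5 7 4))^9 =(0 4 7 5 2)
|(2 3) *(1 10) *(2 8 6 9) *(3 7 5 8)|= |(1 10)(2 7 5 8 6 9)|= 6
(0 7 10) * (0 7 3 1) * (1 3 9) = [9, 0, 2, 3, 4, 5, 6, 10, 8, 1, 7] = (0 9 1)(7 10)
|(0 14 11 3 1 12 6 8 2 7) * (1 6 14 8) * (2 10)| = |(0 8 10 2 7)(1 12 14 11 3 6)| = 30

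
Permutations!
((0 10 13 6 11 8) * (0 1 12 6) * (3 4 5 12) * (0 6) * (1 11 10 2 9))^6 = ((0 2 9 1 3 4 5 12)(6 10 13)(8 11))^6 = (13)(0 5 3 9)(1 2 12 4)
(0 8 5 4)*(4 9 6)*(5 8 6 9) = (9)(0 6 4) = [6, 1, 2, 3, 0, 5, 4, 7, 8, 9]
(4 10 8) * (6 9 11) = (4 10 8)(6 9 11) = [0, 1, 2, 3, 10, 5, 9, 7, 4, 11, 8, 6]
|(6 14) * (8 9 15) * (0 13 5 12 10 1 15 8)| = 14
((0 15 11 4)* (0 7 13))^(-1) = (0 13 7 4 11 15) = ((0 15 11 4 7 13))^(-1)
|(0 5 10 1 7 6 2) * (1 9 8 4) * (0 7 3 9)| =|(0 5 10)(1 3 9 8 4)(2 7 6)| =15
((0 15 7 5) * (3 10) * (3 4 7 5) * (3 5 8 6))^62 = (0 5 7 4 10 3 6 8 15)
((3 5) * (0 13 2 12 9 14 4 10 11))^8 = ((0 13 2 12 9 14 4 10 11)(3 5))^8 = (0 11 10 4 14 9 12 2 13)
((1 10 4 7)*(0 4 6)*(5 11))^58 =(11)(0 10 7)(1 4 6)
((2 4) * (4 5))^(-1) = (2 4 5) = ((2 5 4))^(-1)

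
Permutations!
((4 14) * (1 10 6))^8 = (14)(1 6 10)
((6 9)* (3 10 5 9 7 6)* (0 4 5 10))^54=((10)(0 4 5 9 3)(6 7))^54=(10)(0 3 9 5 4)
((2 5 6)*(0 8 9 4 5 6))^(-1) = (0 5 4 9 8)(2 6)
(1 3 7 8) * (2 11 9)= (1 3 7 8)(2 11 9)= [0, 3, 11, 7, 4, 5, 6, 8, 1, 2, 10, 9]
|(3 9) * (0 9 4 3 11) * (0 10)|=4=|(0 9 11 10)(3 4)|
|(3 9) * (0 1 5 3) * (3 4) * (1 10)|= |(0 10 1 5 4 3 9)|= 7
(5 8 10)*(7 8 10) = [0, 1, 2, 3, 4, 10, 6, 8, 7, 9, 5] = (5 10)(7 8)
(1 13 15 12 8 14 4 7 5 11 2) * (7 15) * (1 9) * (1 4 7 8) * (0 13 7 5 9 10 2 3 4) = (0 13 8 14 5 11 3 4 15 12 1 7 9)(2 10) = [13, 7, 10, 4, 15, 11, 6, 9, 14, 0, 2, 3, 1, 8, 5, 12]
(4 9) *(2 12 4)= (2 12 4 9)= [0, 1, 12, 3, 9, 5, 6, 7, 8, 2, 10, 11, 4]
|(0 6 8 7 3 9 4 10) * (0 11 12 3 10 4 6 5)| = |(0 5)(3 9 6 8 7 10 11 12)| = 8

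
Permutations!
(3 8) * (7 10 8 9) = (3 9 7 10 8) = [0, 1, 2, 9, 4, 5, 6, 10, 3, 7, 8]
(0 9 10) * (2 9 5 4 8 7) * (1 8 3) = [5, 8, 9, 1, 3, 4, 6, 2, 7, 10, 0] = (0 5 4 3 1 8 7 2 9 10)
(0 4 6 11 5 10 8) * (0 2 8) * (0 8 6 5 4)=[0, 1, 6, 3, 5, 10, 11, 7, 2, 9, 8, 4]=(2 6 11 4 5 10 8)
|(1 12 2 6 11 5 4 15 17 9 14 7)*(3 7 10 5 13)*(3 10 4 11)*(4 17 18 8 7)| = 60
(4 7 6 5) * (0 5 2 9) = [5, 1, 9, 3, 7, 4, 2, 6, 8, 0] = (0 5 4 7 6 2 9)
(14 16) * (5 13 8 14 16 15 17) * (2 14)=(2 14 15 17 5 13 8)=[0, 1, 14, 3, 4, 13, 6, 7, 2, 9, 10, 11, 12, 8, 15, 17, 16, 5]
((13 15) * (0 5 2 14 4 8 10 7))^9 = (0 5 2 14 4 8 10 7)(13 15)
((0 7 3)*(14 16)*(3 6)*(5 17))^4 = ((0 7 6 3)(5 17)(14 16))^4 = (17)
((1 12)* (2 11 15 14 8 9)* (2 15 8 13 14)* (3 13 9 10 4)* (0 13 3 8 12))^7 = (0 12 2 9 13 1 11 15 14)(4 8 10)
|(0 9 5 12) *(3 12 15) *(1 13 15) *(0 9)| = |(1 13 15 3 12 9 5)| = 7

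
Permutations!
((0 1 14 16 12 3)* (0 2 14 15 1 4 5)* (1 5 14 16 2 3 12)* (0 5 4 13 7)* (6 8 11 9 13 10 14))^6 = ((0 10 14 2 16 1 15 4 6 8 11 9 13 7))^6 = (0 15 13 16 11 14 6)(1 9 2 8 10 4 7)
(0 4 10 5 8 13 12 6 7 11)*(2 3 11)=(0 4 10 5 8 13 12 6 7 2 3 11)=[4, 1, 3, 11, 10, 8, 7, 2, 13, 9, 5, 0, 6, 12]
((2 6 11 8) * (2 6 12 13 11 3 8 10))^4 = ((2 12 13 11 10)(3 8 6))^4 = (2 10 11 13 12)(3 8 6)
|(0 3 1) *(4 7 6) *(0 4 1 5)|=12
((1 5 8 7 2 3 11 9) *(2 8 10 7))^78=(1 3 7)(2 10 9)(5 11 8)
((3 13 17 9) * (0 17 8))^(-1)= (0 8 13 3 9 17)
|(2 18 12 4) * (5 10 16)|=12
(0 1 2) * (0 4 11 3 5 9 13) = (0 1 2 4 11 3 5 9 13) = [1, 2, 4, 5, 11, 9, 6, 7, 8, 13, 10, 3, 12, 0]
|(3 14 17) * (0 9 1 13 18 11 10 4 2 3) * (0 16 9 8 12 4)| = |(0 8 12 4 2 3 14 17 16 9 1 13 18 11 10)| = 15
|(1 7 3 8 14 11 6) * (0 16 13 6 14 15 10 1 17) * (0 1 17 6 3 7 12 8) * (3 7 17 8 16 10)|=30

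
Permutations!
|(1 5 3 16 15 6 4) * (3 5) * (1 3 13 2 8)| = |(1 13 2 8)(3 16 15 6 4)| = 20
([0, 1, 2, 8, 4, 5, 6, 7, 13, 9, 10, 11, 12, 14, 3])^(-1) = (3 14 13 8)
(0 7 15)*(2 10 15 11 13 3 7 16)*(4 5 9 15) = (0 16 2 10 4 5 9 15)(3 7 11 13) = [16, 1, 10, 7, 5, 9, 6, 11, 8, 15, 4, 13, 12, 3, 14, 0, 2]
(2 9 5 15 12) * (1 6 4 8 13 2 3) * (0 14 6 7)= (0 14 6 4 8 13 2 9 5 15 12 3 1 7)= [14, 7, 9, 1, 8, 15, 4, 0, 13, 5, 10, 11, 3, 2, 6, 12]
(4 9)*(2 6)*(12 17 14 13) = (2 6)(4 9)(12 17 14 13) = [0, 1, 6, 3, 9, 5, 2, 7, 8, 4, 10, 11, 17, 12, 13, 15, 16, 14]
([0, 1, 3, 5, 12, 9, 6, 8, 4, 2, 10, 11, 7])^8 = [0, 1, 2, 3, 4, 5, 6, 7, 8, 9, 10, 11, 12]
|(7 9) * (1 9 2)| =4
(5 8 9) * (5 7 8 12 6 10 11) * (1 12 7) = (1 12 6 10 11 5 7 8 9) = [0, 12, 2, 3, 4, 7, 10, 8, 9, 1, 11, 5, 6]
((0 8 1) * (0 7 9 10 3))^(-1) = (0 3 10 9 7 1 8)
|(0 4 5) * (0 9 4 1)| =|(0 1)(4 5 9)| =6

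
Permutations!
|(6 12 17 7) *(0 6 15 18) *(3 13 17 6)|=|(0 3 13 17 7 15 18)(6 12)|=14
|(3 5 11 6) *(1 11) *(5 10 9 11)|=|(1 5)(3 10 9 11 6)|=10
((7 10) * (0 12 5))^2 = (0 5 12)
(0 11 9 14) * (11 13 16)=[13, 1, 2, 3, 4, 5, 6, 7, 8, 14, 10, 9, 12, 16, 0, 15, 11]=(0 13 16 11 9 14)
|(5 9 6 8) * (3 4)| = 4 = |(3 4)(5 9 6 8)|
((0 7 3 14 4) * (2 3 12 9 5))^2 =((0 7 12 9 5 2 3 14 4))^2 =(0 12 5 3 4 7 9 2 14)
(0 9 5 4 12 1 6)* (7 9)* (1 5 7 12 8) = (0 12 5 4 8 1 6)(7 9) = [12, 6, 2, 3, 8, 4, 0, 9, 1, 7, 10, 11, 5]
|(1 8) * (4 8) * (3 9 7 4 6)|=|(1 6 3 9 7 4 8)|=7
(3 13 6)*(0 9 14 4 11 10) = [9, 1, 2, 13, 11, 5, 3, 7, 8, 14, 0, 10, 12, 6, 4] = (0 9 14 4 11 10)(3 13 6)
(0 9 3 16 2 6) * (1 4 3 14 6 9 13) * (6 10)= (0 13 1 4 3 16 2 9 14 10 6)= [13, 4, 9, 16, 3, 5, 0, 7, 8, 14, 6, 11, 12, 1, 10, 15, 2]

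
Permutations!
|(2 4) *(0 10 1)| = |(0 10 1)(2 4)| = 6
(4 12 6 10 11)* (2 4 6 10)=(2 4 12 10 11 6)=[0, 1, 4, 3, 12, 5, 2, 7, 8, 9, 11, 6, 10]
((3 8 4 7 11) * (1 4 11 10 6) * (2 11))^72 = ((1 4 7 10 6)(2 11 3 8))^72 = (11)(1 7 6 4 10)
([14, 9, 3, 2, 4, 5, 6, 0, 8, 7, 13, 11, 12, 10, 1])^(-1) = [7, 14, 3, 2, 4, 5, 6, 9, 8, 1, 13, 11, 12, 10, 0]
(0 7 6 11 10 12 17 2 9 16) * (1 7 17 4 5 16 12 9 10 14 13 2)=(0 17 1 7 6 11 14 13 2 10 9 12 4 5 16)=[17, 7, 10, 3, 5, 16, 11, 6, 8, 12, 9, 14, 4, 2, 13, 15, 0, 1]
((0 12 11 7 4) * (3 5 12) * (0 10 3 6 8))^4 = ((0 6 8)(3 5 12 11 7 4 10))^4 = (0 6 8)(3 7 5 4 12 10 11)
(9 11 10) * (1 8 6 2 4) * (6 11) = (1 8 11 10 9 6 2 4) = [0, 8, 4, 3, 1, 5, 2, 7, 11, 6, 9, 10]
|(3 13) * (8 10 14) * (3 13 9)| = |(3 9)(8 10 14)| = 6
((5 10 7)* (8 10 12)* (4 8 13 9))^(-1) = ((4 8 10 7 5 12 13 9))^(-1) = (4 9 13 12 5 7 10 8)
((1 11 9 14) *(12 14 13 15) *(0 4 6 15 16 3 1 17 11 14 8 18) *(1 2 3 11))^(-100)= (0 8 15 4 18 12 6)(1 17 14)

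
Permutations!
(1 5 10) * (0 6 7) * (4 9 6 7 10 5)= (0 7)(1 4 9 6 10)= [7, 4, 2, 3, 9, 5, 10, 0, 8, 6, 1]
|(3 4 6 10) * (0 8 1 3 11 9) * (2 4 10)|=|(0 8 1 3 10 11 9)(2 4 6)|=21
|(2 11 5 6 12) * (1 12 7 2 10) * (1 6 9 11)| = |(1 12 10 6 7 2)(5 9 11)| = 6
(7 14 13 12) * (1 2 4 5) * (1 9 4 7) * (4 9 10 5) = (1 2 7 14 13 12)(5 10) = [0, 2, 7, 3, 4, 10, 6, 14, 8, 9, 5, 11, 1, 12, 13]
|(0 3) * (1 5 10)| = |(0 3)(1 5 10)| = 6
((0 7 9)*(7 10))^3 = (0 9 7 10)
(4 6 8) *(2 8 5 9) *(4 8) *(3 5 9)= [0, 1, 4, 5, 6, 3, 9, 7, 8, 2]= (2 4 6 9)(3 5)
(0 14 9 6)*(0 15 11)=(0 14 9 6 15 11)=[14, 1, 2, 3, 4, 5, 15, 7, 8, 6, 10, 0, 12, 13, 9, 11]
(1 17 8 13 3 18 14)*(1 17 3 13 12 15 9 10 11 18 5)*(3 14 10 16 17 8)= (1 14 8 12 15 9 16 17 3 5)(10 11 18)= [0, 14, 2, 5, 4, 1, 6, 7, 12, 16, 11, 18, 15, 13, 8, 9, 17, 3, 10]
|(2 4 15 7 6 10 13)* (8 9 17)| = |(2 4 15 7 6 10 13)(8 9 17)| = 21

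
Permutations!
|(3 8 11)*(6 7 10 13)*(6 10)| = |(3 8 11)(6 7)(10 13)| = 6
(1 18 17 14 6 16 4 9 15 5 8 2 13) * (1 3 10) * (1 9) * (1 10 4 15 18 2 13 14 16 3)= [0, 2, 14, 4, 10, 8, 3, 7, 13, 18, 9, 11, 12, 1, 6, 5, 15, 16, 17]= (1 2 14 6 3 4 10 9 18 17 16 15 5 8 13)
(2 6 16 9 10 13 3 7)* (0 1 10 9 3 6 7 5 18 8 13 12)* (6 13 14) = (0 1 10 12)(2 7)(3 5 18 8 14 6 16) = [1, 10, 7, 5, 4, 18, 16, 2, 14, 9, 12, 11, 0, 13, 6, 15, 3, 17, 8]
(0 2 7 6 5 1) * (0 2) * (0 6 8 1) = (0 6 5)(1 2 7 8) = [6, 2, 7, 3, 4, 0, 5, 8, 1]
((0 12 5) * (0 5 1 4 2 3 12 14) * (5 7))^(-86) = ((0 14)(1 4 2 3 12)(5 7))^(-86) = (14)(1 12 3 2 4)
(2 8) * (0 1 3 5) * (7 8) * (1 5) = [5, 3, 7, 1, 4, 0, 6, 8, 2] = (0 5)(1 3)(2 7 8)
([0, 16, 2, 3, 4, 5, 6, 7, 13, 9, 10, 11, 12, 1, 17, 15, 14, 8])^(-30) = (17)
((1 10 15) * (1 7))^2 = (1 15)(7 10)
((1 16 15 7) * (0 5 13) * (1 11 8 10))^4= (0 5 13)(1 11 16 8 15 10 7)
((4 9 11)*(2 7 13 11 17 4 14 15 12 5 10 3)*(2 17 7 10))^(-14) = (2 5 12 15 14 11 13 7 9 4 17 3 10)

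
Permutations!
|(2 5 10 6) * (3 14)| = |(2 5 10 6)(3 14)| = 4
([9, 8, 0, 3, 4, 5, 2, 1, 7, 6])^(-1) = (0 2 6 9)(1 7 8)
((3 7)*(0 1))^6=((0 1)(3 7))^6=(7)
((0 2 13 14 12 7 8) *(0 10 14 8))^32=((0 2 13 8 10 14 12 7))^32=(14)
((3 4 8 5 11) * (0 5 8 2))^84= (11)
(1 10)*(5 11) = (1 10)(5 11) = [0, 10, 2, 3, 4, 11, 6, 7, 8, 9, 1, 5]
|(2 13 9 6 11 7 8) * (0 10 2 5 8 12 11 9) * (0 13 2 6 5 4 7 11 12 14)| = 9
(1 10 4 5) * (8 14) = (1 10 4 5)(8 14) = [0, 10, 2, 3, 5, 1, 6, 7, 14, 9, 4, 11, 12, 13, 8]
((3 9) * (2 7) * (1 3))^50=((1 3 9)(2 7))^50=(1 9 3)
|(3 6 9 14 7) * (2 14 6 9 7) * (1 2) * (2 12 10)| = |(1 12 10 2 14)(3 9 6 7)| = 20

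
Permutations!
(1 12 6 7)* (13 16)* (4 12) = (1 4 12 6 7)(13 16) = [0, 4, 2, 3, 12, 5, 7, 1, 8, 9, 10, 11, 6, 16, 14, 15, 13]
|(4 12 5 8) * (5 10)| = 5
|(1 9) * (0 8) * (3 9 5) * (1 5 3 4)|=10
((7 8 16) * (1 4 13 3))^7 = (1 3 13 4)(7 8 16)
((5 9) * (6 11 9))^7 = ((5 6 11 9))^7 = (5 9 11 6)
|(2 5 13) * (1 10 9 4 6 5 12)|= 9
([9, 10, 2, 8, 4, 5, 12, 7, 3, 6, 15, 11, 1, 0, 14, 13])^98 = [6, 15, 2, 3, 4, 5, 1, 7, 8, 12, 13, 11, 10, 9, 14, 0]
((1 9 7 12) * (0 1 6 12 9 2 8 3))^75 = ((0 1 2 8 3)(6 12)(7 9))^75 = (6 12)(7 9)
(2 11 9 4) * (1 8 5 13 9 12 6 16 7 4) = (1 8 5 13 9)(2 11 12 6 16 7 4) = [0, 8, 11, 3, 2, 13, 16, 4, 5, 1, 10, 12, 6, 9, 14, 15, 7]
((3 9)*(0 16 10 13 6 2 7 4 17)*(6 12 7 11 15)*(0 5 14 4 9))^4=(17)(0 12)(3 13)(7 16)(9 10)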